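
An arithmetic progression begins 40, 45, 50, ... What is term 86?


aₙ = a₁ + (n-1)d
= 40 + (86-1)×5
= 40 + 425
= 465

a_86 = 465


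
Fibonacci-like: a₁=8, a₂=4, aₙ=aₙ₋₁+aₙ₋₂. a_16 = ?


Computing iteratively: 8, 4, 12, 16, 28, 44, 72, 116, 188, 304, 492, 796, ...
a_16 = 5456

a_16 = 5456


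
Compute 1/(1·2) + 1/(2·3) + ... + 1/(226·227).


1/(k(k+1)) = 1/k - 1/(k+1) (partial fractions)
Telescoping: Σ = 1 - 1/227 = 226/227

Sum = 226/227


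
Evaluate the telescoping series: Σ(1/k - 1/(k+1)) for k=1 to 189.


Telescoping: adjacent terms cancel.
= 1/1 - 1/190
= 1 - 1/190 = 189/190

Sum = 189/190


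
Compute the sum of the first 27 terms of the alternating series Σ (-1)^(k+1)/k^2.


S = 1 - 1/4 + 1/9 - 1/16 + 1/25 - 1/36 + 1/49 - 1/64 ± ...
= 0.8231
(Full series converges to +π²/12 ≈ +0.8225)

S_27 = 0.8231


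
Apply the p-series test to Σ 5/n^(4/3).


p-series test: Σ c/n^p converges if p > 1, diverges if p ≤ 1 (constant c > 0 doesn't affect convergence).
p = 4/3
4/3 > 1 → CONVERGES

Converges (p = 4/3 > 1)


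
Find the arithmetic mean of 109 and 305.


AM = (109 + 305)/2 = 414/2 = 207

AM = 207


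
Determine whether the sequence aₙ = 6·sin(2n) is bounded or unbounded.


For all n, -1 ≤ sin(2n) ≤ 1, so -6 ≤ 6·sin(2n) ≤ 6
Lower bound: -6, Upper bound: 6
The sequence IS bounded

Bounded (-6 ≤ aₙ ≤ 6)


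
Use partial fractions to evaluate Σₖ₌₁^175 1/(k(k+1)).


1/(k(k+1)) = 1/k - 1/(k+1) (partial fractions)
Telescoping: Σ = 1 - 1/176 = 175/176

Sum = 175/176


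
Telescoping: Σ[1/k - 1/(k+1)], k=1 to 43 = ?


Telescoping: adjacent terms cancel.
= 1/1 - 1/44
= 1 - 1/44 = 43/44

Sum = 43/44


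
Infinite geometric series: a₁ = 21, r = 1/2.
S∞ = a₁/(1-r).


S∞ = a₁/(1-r) = 21/(1 - 1/2)
= 21/(1/2)
= 42

S∞ = 42


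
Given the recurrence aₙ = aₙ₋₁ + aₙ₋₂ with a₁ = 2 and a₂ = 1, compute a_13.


Computing iteratively: 2, 1, 3, 4, 7, 11, 18, 29, 47, 76, 123, 199, ...
a_13 = 322

a_13 = 322


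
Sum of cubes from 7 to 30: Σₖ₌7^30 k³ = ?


Σₖ₌7^30 k³ = [30·31/2]² − [6·7/2]²
= 216225 − 441 = 215784

Σk³ = 215784


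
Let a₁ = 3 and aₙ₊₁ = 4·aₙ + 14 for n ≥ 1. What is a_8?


Computing step by step:
a_1 = 3
a_2 = 26
a_3 = 118
a_4 = 486
a_5 = 1958
a_6 = 7846
a_7 = 31398
a_8 = 125606


a_8 = 125606


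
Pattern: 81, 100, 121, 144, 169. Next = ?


Pattern: perfect squares: n²
Terms: 81, 100, 121, 144, 169
Next term = 196

Next term = 196


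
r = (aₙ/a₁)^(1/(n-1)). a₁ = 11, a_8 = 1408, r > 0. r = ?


r^(n-1) = aₙ/a₁
r^7 = 1408/11 = 128
r = 128^(1/7)
= 2

r = 2


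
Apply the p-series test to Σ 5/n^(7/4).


p-series test: Σ c/n^p converges if p > 1, diverges if p ≤ 1 (constant c > 0 doesn't affect convergence).
p = 7/4
7/4 > 1 → CONVERGES

Converges (p = 7/4 > 1)


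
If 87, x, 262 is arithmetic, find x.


AM = (87 + 262)/2 = 349/2 = 174.5

AM = 174.5


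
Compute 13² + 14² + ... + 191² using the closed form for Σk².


Σₖ₌13^191 k² = Σₖ₌₁^191 k² − Σₖ₌₁^12 k²
= 191·192·383/6 − 12·13·25/6
= 2340896 − 650 = 2340246

Σk² = 2340246


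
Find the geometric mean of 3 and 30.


GM = √(3×30) = √90 = 9.4868

GM = 9.4868


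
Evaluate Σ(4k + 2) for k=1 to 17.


Σ(4k+2) = 4·Σk + 2·n
= 4·153 + 2·17
= 612 + 34 = 646

Σ = 646


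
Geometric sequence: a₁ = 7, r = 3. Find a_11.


aₙ = a₁·r^(n-1)
= 7×3^10
= 7×59049
= 413343

a_11 = 413343


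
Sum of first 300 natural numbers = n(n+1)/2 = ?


n(n+1)/2 = 300×301/2 = 90300/2 = 45150

Σk = 45150


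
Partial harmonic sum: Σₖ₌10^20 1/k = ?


Σₖ₌10^20 1/k = 1/10 + 1/11 + 1/12 + ... + 1/20
= 178964263/232792560
≈ 0.7688

Sum = 178964263/232792560 ≈ 0.7688


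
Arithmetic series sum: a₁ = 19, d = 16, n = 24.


aₙ = 19 + (24-1)×16 = 387
Sₙ = n(a₁+aₙ)/2 = 24×(19+387)/2
= 24×406/2 = 4872

S_24 = 4872


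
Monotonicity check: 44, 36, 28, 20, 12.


Differences: -8, -8, -8, -8
All differences < 0 → strictly DECREASING

Monotonically decreasing


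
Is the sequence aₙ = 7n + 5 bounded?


aₙ = 7n + 5 → as n→∞, aₙ→∞
No finite upper bound exists
The sequence is UNBOUNDED

Unbounded (aₙ → ∞ as n → ∞)


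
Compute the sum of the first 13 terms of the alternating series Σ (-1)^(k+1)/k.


S = 1 - 1/2 + 1/3 - 1/4 + 1/5 - 1/6 + 1/7 - 1/8 ± ...
= 0.7301
(Full series converges to +ln(2) ≈ +0.6931)

S_13 = 0.7301


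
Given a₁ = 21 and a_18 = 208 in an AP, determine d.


d = (aₙ - a₁)/(n-1)
= (208 - 21)/(18-1)
= 187/17 = 11

d = 11


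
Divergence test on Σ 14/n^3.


lim(n→∞) 14/n^3 = 0
lim aₙ = 0 → nth-term test is INCONCLUSIVE
(Need other tests; this is actually a convergent p-series with p=3 > 1)

Inconclusive (lim aₙ = 0; need another test)


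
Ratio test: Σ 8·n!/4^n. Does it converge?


aₙ = 8·n!/4^n
a_{n+1}/aₙ = (n+1)!/4^(n+1) × 4^n/n!  (constant 8 cancels)
= (n+1)/4
L = lim(n→∞) (n+1)/4 = ∞
L > 1 → series DIVERGES

Diverges (ratio test: L = ∞ > 1)


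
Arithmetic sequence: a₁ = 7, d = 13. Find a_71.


aₙ = a₁ + (n-1)d
= 7 + (71-1)×13
= 7 + 910
= 917

a_71 = 917


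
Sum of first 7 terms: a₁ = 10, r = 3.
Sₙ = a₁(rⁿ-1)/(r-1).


Sₙ = 10×(3^7 - 1)/(3 - 1)
= 10×(2187 - 1)/2
= 10×2186/2
= 10930

S_7 = 10930


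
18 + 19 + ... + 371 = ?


Σₖ₌18^371 k = Σₖ₌₁^371 k − Σₖ₌₁^17 k
= 371·372/2 − 17·18/2
= 69006 − 153 = 68853

Σk = 68853


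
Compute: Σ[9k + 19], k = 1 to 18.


Σ(9k+19) = 9·Σk + 19·n
= 9·171 + 19·18
= 1539 + 342 = 1881

Σ = 1881


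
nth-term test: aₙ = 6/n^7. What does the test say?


lim(n→∞) 6/n^7 = 0
lim aₙ = 0 → nth-term test is INCONCLUSIVE
(Need other tests; this is actually a convergent p-series with p=7 > 1)

Inconclusive (lim aₙ = 0; need another test)


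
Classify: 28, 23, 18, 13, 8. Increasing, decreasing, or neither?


Differences: -5, -5, -5, -5
All differences < 0 → strictly DECREASING

Monotonically decreasing


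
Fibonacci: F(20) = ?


Fibonacci sequence: 1, 1, 2, 3, 5, 8, 13, 21, 34, 55, 89, ...
F(20) = 6765

F(20) = 6765


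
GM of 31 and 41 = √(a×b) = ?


GM = √(31×41) = √1271 = 35.6511

GM = 35.6511


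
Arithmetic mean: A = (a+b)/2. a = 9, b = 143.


AM = (9 + 143)/2 = 152/2 = 76

AM = 76


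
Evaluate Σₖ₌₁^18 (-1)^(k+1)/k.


S = 1 - 1/2 + 1/3 - 1/4 + 1/5 - 1/6 + 1/7 - 1/8 ± ...
= 0.6661
(Full series converges to +ln(2) ≈ +0.6931)

S_18 = 0.6661


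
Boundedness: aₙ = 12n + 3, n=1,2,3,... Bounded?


aₙ = 12n + 3 → as n→∞, aₙ→∞
No finite upper bound exists
The sequence is UNBOUNDED

Unbounded (aₙ → ∞ as n → ∞)


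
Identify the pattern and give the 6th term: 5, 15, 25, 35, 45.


Pattern: arithmetic (d=10)
Terms: 5, 15, 25, 35, 45
Next term = 55

Next term = 55


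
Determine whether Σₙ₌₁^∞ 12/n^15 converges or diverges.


p-series test: Σ c/n^p converges if p > 1, diverges if p ≤ 1 (constant c > 0 doesn't affect convergence).
p = 15
15 > 1 → CONVERGES

Converges (p = 15 > 1)


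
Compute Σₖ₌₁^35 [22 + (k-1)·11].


aₙ = 22 + (35-1)×11 = 396
Sₙ = n(a₁+aₙ)/2 = 35×(22+396)/2
= 35×418/2 = 7315

S_35 = 7315


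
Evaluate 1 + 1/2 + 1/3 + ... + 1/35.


H_35 = 1/1 + 1/2 + 1/3 + ... + 1/35
= 54437269998109/13127595717600
≈ 4.1468

H_35 = 54437269998109/13127595717600 ≈ 4.1468


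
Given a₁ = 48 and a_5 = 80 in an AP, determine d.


d = (aₙ - a₁)/(n-1)
= (80 - 48)/(5-1)
= 32/4 = 8

d = 8


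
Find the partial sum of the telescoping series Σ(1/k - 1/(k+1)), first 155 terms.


Telescoping: adjacent terms cancel.
= 1/1 - 1/156
= 1 - 1/156 = 155/156

Sum = 155/156


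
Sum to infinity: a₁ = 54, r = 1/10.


S∞ = a₁/(1-r) = 54/(1 - 1/10)
= 54/(9/10)
= 60

S∞ = 60


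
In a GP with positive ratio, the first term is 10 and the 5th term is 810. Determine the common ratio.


r^(n-1) = aₙ/a₁
r^4 = 810/10 = 81
r = 81^(1/4)
= ±3; taking r > 0 gives r = 3

r = 3


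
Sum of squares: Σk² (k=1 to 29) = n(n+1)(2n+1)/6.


n = 29
n(n+1)(2n+1)/6 = 29×30×59/6
= 51330/6 = 8555

Σk² = 8555


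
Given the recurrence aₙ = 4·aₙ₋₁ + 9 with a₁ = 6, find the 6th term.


Computing step by step:
a_1 = 6
a_2 = 33
a_3 = 141
a_4 = 573
a_5 = 2301
a_6 = 9213


a_6 = 9213


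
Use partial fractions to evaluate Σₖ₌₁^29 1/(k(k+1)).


1/(k(k+1)) = 1/k - 1/(k+1) (partial fractions)
Telescoping: Σ = 1 - 1/30 = 29/30

Sum = 29/30


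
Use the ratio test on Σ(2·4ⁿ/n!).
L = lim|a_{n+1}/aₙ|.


aₙ = 2·4^n/n!
a_{n+1}/aₙ = 4^(n+1)/(n+1)! × n!/4^n  (constant 2 cancels)
= 4/(n+1)
L = lim(n→∞) 4/(n+1) = 0
L < 1 → series CONVERGES

Converges (ratio test: L = 0 < 1)


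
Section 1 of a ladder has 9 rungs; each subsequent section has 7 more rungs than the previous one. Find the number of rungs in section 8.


aₙ = a₁ + (n-1)d
= 9 + (8-1)×7
= 9 + 49
= 58

a_8 = 58


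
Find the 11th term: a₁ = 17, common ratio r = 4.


aₙ = a₁·r^(n-1)
= 17×4^10
= 17×1048576
= 17825792

a_11 = 17825792


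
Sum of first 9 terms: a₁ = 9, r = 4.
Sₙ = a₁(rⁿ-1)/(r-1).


Sₙ = 9×(4^9 - 1)/(4 - 1)
= 9×(262144 - 1)/3
= 9×262143/3
= 786429

S_9 = 786429


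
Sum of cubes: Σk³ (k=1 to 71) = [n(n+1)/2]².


n(n+1)/2 = 71×72/2 = 2556
Σk³ = 2556² = 6533136

Σk³ = 6533136


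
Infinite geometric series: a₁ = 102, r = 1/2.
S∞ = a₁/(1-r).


S∞ = a₁/(1-r) = 102/(1 - 1/2)
= 102/(1/2)
= 204

S∞ = 204


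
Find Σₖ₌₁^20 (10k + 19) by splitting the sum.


Σ(10k+19) = 10·Σk + 19·n
= 10·210 + 19·20
= 2100 + 380 = 2480

Σ = 2480


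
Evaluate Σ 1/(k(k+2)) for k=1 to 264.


1/(k(k+2)) = (1/2)·(1/k - 1/(k+2)) (partial fractions)
Telescoping: Σ = (1/2)·(1 + 1/2 - 1/265 - 1/266) = 26301/35245

Sum = 26301/35245


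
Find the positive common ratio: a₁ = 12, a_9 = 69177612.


r^(n-1) = aₙ/a₁
r^8 = 69177612/12 = 5764801
r = 5764801^(1/8)
= ±7; taking r > 0 gives r = 7

r = 7


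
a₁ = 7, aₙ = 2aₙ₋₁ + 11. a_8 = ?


Computing step by step:
a_1 = 7
a_2 = 25
a_3 = 61
a_4 = 133
a_5 = 277
a_6 = 565
a_7 = 1141
a_8 = 2293


a_8 = 2293


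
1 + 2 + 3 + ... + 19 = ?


n(n+1)/2 = 19×20/2 = 380/2 = 190

Σk = 190


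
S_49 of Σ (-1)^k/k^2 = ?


S = -1 + 1/4 - 1/9 + 1/16 - 1/25 + 1/36 - 1/49 + 1/64 ± ...
= -0.8227
(Full series converges to -π²/12 ≈ -0.8225)

S_49 = -0.8227


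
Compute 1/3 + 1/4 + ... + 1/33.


Σₖ₌3^33 1/k = 1/3 + 1/4 + 1/5 + ... + 1/33
= 33984696501949/13127595717600
≈ 2.5888

Sum = 33984696501949/13127595717600 ≈ 2.5888


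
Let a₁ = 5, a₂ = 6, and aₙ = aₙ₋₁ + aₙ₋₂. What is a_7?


Computing iteratively: 5, 6, 11, 17, 28, 45, 73
a_7 = 73

a_7 = 73


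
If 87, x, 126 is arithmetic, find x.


AM = (87 + 126)/2 = 213/2 = 106.5

AM = 106.5


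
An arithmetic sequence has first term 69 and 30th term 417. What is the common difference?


d = (aₙ - a₁)/(n-1)
= (417 - 69)/(30-1)
= 348/29 = 12

d = 12


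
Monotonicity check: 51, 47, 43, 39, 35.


Differences: -4, -4, -4, -4
All differences < 0 → strictly DECREASING

Monotonically decreasing


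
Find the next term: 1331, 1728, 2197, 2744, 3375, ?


Pattern: perfect cubes: n³
Terms: 1331, 1728, 2197, 2744, 3375
Next term = 4096

Next term = 4096


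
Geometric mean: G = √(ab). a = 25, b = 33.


GM = √(25×33) = √825 = 28.7228

GM = 28.7228


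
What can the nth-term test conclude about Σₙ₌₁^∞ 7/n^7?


lim(n→∞) 7/n^7 = 0
lim aₙ = 0 → nth-term test is INCONCLUSIVE
(Need other tests; this is actually a convergent p-series with p=7 > 1)

Inconclusive (lim aₙ = 0; need another test)


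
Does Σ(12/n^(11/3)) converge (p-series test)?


p-series test: Σ c/n^p converges if p > 1, diverges if p ≤ 1 (constant c > 0 doesn't affect convergence).
p = 11/3
11/3 > 1 → CONVERGES

Converges (p = 11/3 > 1)


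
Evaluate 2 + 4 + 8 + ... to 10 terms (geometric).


Sₙ = 2×(2^10 - 1)/(2 - 1)
= 2×(1024 - 1)/1
= 2×1023/1
= 2046

S_10 = 2046


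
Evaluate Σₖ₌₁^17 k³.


n(n+1)/2 = 17×18/2 = 153
Σk³ = 153² = 23409

Σk³ = 23409


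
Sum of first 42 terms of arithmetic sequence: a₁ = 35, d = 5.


aₙ = 35 + (42-1)×5 = 240
Sₙ = n(a₁+aₙ)/2 = 42×(35+240)/2
= 42×275/2 = 5775

S_42 = 5775


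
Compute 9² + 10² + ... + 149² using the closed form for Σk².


Σₖ₌9^149 k² = Σₖ₌₁^149 k² − Σₖ₌₁^8 k²
= 149·150·299/6 − 8·9·17/6
= 1113775 − 204 = 1113571

Σk² = 1113571


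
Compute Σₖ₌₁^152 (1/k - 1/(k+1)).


Telescoping: adjacent terms cancel.
= 1/1 - 1/153
= 1 - 1/153 = 152/153

Sum = 152/153


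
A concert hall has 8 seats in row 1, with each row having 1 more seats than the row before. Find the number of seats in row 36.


aₙ = a₁ + (n-1)d
= 8 + (36-1)×1
= 8 + 35
= 43

a_36 = 43


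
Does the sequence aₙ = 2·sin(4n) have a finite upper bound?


For all n, -1 ≤ sin(4n) ≤ 1, so -2 ≤ 2·sin(4n) ≤ 2
Lower bound: -2, Upper bound: 2
The sequence IS bounded

Bounded (-2 ≤ aₙ ≤ 2)


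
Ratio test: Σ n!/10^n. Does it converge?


aₙ = n!/10^n
a_{n+1}/aₙ = (n+1)!/10^(n+1) × 10^n/n!
= (n+1)/10
L = lim(n→∞) (n+1)/10 = ∞
L > 1 → series DIVERGES

Diverges (ratio test: L = ∞ > 1)


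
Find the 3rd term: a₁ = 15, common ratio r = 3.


aₙ = a₁·r^(n-1)
= 15×3^2
= 15×9
= 135

a_3 = 135


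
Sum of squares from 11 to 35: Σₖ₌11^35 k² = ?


Σₖ₌11^35 k² = Σₖ₌₁^35 k² − Σₖ₌₁^10 k²
= 35·36·71/6 − 10·11·21/6
= 14910 − 385 = 14525

Σk² = 14525


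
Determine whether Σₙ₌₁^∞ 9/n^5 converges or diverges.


p-series test: Σ c/n^p converges if p > 1, diverges if p ≤ 1 (constant c > 0 doesn't affect convergence).
p = 5
5 > 1 → CONVERGES

Converges (p = 5 > 1)


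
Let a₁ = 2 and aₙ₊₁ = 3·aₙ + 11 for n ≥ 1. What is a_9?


Computing step by step:
a_1 = 2
a_2 = 17
a_3 = 62
a_4 = 197
a_5 = 602
a_6 = 1817
a_7 = 5462
a_8 = 16397
a_9 = 49202


a_9 = 49202


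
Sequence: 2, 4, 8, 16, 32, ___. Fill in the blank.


Pattern: powers of 2: 2ⁿ
Terms: 2, 4, 8, 16, 32
Next term = 64

Next term = 64


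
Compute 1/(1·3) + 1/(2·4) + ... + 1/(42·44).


1/(k(k+2)) = (1/2)·(1/k - 1/(k+2)) (partial fractions)
Telescoping: Σ = (1/2)·(1 + 1/2 - 1/43 - 1/44) = 2751/3784

Sum = 2751/3784


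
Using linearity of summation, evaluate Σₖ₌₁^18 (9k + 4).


Σ(9k+4) = 9·Σk + 4·n
= 9·171 + 4·18
= 1539 + 72 = 1611

Σ = 1611


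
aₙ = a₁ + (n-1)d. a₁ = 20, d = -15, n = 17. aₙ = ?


aₙ = a₁ + (n-1)d
= 20 + (17-1)×-15
= 20 - 240
= -220

a_17 = -220


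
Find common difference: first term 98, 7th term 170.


d = (aₙ - a₁)/(n-1)
= (170 - 98)/(7-1)
= 72/6 = 12

d = 12


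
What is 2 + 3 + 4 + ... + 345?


Σₖ₌2^345 k = Σₖ₌₁^345 k − Σₖ₌₁^1 k
= 345·346/2 − 1·2/2
= 59685 − 1 = 59684

Σk = 59684


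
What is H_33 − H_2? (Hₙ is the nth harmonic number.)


Σₖ₌3^33 1/k = 1/3 + 1/4 + 1/5 + ... + 1/33
= 33984696501949/13127595717600
≈ 2.5888

Sum = 33984696501949/13127595717600 ≈ 2.5888


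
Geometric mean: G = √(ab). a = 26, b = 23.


GM = √(26×23) = √598 = 24.454

GM = 24.454


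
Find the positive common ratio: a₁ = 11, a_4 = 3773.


r^(n-1) = aₙ/a₁
r^3 = 3773/11 = 343
r = 343^(1/3)
= 7

r = 7


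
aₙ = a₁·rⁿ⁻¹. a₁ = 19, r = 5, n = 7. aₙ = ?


aₙ = a₁·r^(n-1)
= 19×5^6
= 19×15625
= 296875

a_7 = 296875


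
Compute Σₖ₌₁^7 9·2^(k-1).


Sₙ = 9×(2^7 - 1)/(2 - 1)
= 9×(128 - 1)/1
= 9×127/1
= 1143

S_7 = 1143


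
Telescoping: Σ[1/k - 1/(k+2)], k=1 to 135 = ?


Telescoping with gap 2: two head and two tail terms survive.
= (1 + 1/2) - (1/136 + 1/137)
= 3/2 - 1/136 - 1/137 = 27675/18632

Sum = 27675/18632


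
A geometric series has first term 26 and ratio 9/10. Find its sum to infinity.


S∞ = a₁/(1-r) = 26/(1 - 9/10)
= 26/(1/10)
= 260

S∞ = 260


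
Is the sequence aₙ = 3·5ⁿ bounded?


aₙ = 3·5ⁿ → as n→∞, aₙ→∞ (since base 5 > 1)
No finite upper bound exists
The sequence is UNBOUNDED

Unbounded (aₙ → ∞ as n → ∞)


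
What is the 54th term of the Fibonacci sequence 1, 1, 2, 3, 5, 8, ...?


Fibonacci sequence: 1, 1, 2, 3, 5, 8, 13, 21, 34, 55, 89, ...
F(54) = 86267571272

F(54) = 86267571272


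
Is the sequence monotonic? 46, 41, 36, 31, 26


Differences: -5, -5, -5, -5
All differences < 0 → strictly DECREASING

Monotonically decreasing


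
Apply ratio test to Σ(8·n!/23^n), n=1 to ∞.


aₙ = 8·n!/23^n
a_{n+1}/aₙ = (n+1)!/23^(n+1) × 23^n/n!  (constant 8 cancels)
= (n+1)/23
L = lim(n→∞) (n+1)/23 = ∞
L > 1 → series DIVERGES

Diverges (ratio test: L = ∞ > 1)


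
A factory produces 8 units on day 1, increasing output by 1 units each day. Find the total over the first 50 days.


aₙ = 8 + (50-1)×1 = 57
Sₙ = n(a₁+aₙ)/2 = 50×(8+57)/2
= 50×65/2 = 1625

S_50 = 1625


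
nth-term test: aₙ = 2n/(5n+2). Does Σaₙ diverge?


lim(n→∞) 2n/(5n+2) = 2/5 = 2/5  (divide numerator and denominator by n)
lim aₙ = 2/5 ≠ 0 → series DIVERGES

Diverges (lim aₙ = 2/5 ≠ 0)


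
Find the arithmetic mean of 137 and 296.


AM = (137 + 296)/2 = 433/2 = 216.5

AM = 216.5


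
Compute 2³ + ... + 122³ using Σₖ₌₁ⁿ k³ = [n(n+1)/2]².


Σₖ₌2^122 k³ = [122·123/2]² − [1·2/2]²
= 56295009 − 1 = 56295008

Σk³ = 56295008


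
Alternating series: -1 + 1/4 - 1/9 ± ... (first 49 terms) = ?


S = -1 + 1/4 - 1/9 + 1/16 - 1/25 + 1/36 - 1/49 + 1/64 ± ...
= -0.8227
(Full series converges to -π²/12 ≈ -0.8225)

S_49 = -0.8227


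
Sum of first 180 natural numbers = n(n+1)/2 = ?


n(n+1)/2 = 180×181/2 = 32580/2 = 16290

Σk = 16290


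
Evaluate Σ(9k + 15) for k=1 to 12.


Σ(9k+15) = 9·Σk + 15·n
= 9·78 + 15·12
= 702 + 180 = 882

Σ = 882


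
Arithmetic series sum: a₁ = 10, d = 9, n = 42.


aₙ = 10 + (42-1)×9 = 379
Sₙ = n(a₁+aₙ)/2 = 42×(10+379)/2
= 42×389/2 = 8169

S_42 = 8169


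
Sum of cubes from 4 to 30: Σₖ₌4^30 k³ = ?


Σₖ₌4^30 k³ = [30·31/2]² − [3·4/2]²
= 216225 − 36 = 216189

Σk³ = 216189


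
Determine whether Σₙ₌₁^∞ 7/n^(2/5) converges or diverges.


p-series test: Σ c/n^p converges if p > 1, diverges if p ≤ 1 (constant c > 0 doesn't affect convergence).
p = 2/5
2/5 ≤ 1 → DIVERGES

Diverges (p = 2/5 ≤ 1)


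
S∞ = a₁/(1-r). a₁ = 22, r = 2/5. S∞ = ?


S∞ = a₁/(1-r) = 22/(1 - 2/5)
= 22/(3/5)
= 110/3

S∞ = 110/3


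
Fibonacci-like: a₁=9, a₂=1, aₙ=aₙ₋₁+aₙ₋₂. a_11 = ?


Computing iteratively: 9, 1, 10, 11, 21, 32, 53, 85, 138, 223, 361
a_11 = 361

a_11 = 361


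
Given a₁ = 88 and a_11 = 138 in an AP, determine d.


d = (aₙ - a₁)/(n-1)
= (138 - 88)/(11-1)
= 50/10 = 5

d = 5


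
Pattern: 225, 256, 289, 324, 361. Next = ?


Pattern: perfect squares: n²
Terms: 225, 256, 289, 324, 361
Next term = 400

Next term = 400


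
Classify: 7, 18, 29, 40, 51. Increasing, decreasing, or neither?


Differences: 11, 11, 11, 11
All differences > 0 → strictly INCREASING

Monotonically increasing


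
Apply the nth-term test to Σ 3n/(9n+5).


lim(n→∞) 3n/(9n+5) = 3/9 = 1/3  (divide numerator and denominator by n)
lim aₙ = 1/3 ≠ 0 → series DIVERGES

Diverges (lim aₙ = 1/3 ≠ 0)


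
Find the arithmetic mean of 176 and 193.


AM = (176 + 193)/2 = 369/2 = 184.5

AM = 184.5


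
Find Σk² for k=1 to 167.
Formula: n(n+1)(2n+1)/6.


n = 167
n(n+1)(2n+1)/6 = 167×168×335/6
= 9398760/6 = 1566460

Σk² = 1566460


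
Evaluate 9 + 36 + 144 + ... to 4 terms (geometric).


Sₙ = 9×(4^4 - 1)/(4 - 1)
= 9×(256 - 1)/3
= 9×255/3
= 765

S_4 = 765


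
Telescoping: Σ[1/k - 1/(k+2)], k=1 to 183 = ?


Telescoping with gap 2: two head and two tail terms survive.
= (1 + 1/2) - (1/184 + 1/185)
= 3/2 - 1/184 - 1/185 = 50691/34040

Sum = 50691/34040


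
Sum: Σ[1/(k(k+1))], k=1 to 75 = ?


1/(k(k+1)) = 1/k - 1/(k+1) (partial fractions)
Telescoping: Σ = 1 - 1/76 = 75/76

Sum = 75/76


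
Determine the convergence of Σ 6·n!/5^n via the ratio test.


aₙ = 6·n!/5^n
a_{n+1}/aₙ = (n+1)!/5^(n+1) × 5^n/n!  (constant 6 cancels)
= (n+1)/5
L = lim(n→∞) (n+1)/5 = ∞
L > 1 → series DIVERGES

Diverges (ratio test: L = ∞ > 1)


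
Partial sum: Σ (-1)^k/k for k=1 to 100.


S = -1 + 1/2 - 1/3 + 1/4 - 1/5 + 1/6 - 1/7 + 1/8 ± ...
= -0.6882
(Full series converges to -ln(2) ≈ -0.6931)

S_100 = -0.6882


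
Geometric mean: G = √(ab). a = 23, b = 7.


GM = √(23×7) = √161 = 12.6886

GM = 12.6886


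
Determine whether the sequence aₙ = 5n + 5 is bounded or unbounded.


aₙ = 5n + 5 → as n→∞, aₙ→∞
No finite upper bound exists
The sequence is UNBOUNDED

Unbounded (aₙ → ∞ as n → ∞)


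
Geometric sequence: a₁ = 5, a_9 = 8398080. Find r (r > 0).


r^(n-1) = aₙ/a₁
r^8 = 8398080/5 = 1679616
r = 1679616^(1/8)
= ±6; taking r > 0 gives r = 6

r = 6


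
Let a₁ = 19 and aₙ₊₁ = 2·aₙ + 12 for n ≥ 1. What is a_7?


Computing step by step:
a_1 = 19
a_2 = 50
a_3 = 112
a_4 = 236
a_5 = 484
a_6 = 980
a_7 = 1972


a_7 = 1972


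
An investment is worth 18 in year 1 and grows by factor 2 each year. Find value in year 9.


aₙ = a₁·r^(n-1)
= 18×2^8
= 18×256
= 4608

a_9 = 4608


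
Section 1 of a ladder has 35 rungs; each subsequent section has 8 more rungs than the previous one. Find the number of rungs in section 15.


aₙ = a₁ + (n-1)d
= 35 + (15-1)×8
= 35 + 112
= 147

a_15 = 147


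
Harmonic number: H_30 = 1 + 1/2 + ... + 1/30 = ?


H_30 = 1/1 + 1/2 + 1/3 + ... + 1/30
= 9304682830147/2329089562800
≈ 3.995

H_30 = 9304682830147/2329089562800 ≈ 3.995


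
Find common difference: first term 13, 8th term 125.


d = (aₙ - a₁)/(n-1)
= (125 - 13)/(8-1)
= 112/7 = 16

d = 16


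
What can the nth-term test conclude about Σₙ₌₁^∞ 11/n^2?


lim(n→∞) 11/n^2 = 0
lim aₙ = 0 → nth-term test is INCONCLUSIVE
(Need other tests; this is actually a convergent p-series with p=2 > 1)

Inconclusive (lim aₙ = 0; need another test)


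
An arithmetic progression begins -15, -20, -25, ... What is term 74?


aₙ = a₁ + (n-1)d
= -15 + (74-1)×-5
= -15 - 365
= -380

a_74 = -380


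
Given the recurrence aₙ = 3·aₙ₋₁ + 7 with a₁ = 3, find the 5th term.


Computing step by step:
a_1 = 3
a_2 = 16
a_3 = 55
a_4 = 172
a_5 = 523


a_5 = 523


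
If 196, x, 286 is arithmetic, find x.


AM = (196 + 286)/2 = 482/2 = 241

AM = 241


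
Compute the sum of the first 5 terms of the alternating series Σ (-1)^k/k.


S = -1 + 1/2 - 1/3 + 1/4 - 1/5
= -0.7833
(Full series converges to -ln(2) ≈ -0.6931)

S_5 = -0.7833


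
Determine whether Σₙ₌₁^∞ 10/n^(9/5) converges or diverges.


p-series test: Σ c/n^p converges if p > 1, diverges if p ≤ 1 (constant c > 0 doesn't affect convergence).
p = 9/5
9/5 > 1 → CONVERGES

Converges (p = 9/5 > 1)


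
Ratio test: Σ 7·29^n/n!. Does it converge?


aₙ = 7·29^n/n!
a_{n+1}/aₙ = 29^(n+1)/(n+1)! × n!/29^n  (constant 7 cancels)
= 29/(n+1)
L = lim(n→∞) 29/(n+1) = 0
L < 1 → series CONVERGES

Converges (ratio test: L = 0 < 1)


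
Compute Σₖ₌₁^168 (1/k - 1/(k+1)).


Telescoping: adjacent terms cancel.
= 1/1 - 1/169
= 1 - 1/169 = 168/169

Sum = 168/169


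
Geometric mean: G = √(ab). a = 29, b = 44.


GM = √(29×44) = √1276 = 35.7211

GM = 35.7211


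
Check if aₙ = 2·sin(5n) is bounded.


For all n, -1 ≤ sin(5n) ≤ 1, so -2 ≤ 2·sin(5n) ≤ 2
Lower bound: -2, Upper bound: 2
The sequence IS bounded

Bounded (-2 ≤ aₙ ≤ 2)


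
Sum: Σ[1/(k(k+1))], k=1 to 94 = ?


1/(k(k+1)) = 1/k - 1/(k+1) (partial fractions)
Telescoping: Σ = 1 - 1/95 = 94/95

Sum = 94/95


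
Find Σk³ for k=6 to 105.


Σₖ₌6^105 k³ = [105·106/2]² − [5·6/2]²
= 30969225 − 225 = 30969000

Σk³ = 30969000


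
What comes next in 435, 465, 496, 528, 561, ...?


Pattern: triangular numbers: n(n+1)/2
Terms: 435, 465, 496, 528, 561
Next term = 595

Next term = 595


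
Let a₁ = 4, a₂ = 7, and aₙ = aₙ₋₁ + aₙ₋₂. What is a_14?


Computing iteratively: 4, 7, 11, 18, 29, 47, 76, 123, 199, 322, 521, 843, ...
a_14 = 2207

a_14 = 2207


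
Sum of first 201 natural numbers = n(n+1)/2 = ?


n(n+1)/2 = 201×202/2 = 40602/2 = 20301

Σk = 20301


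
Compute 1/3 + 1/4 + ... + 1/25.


Σₖ₌3^25 1/k = 1/3 + 1/4 + 1/5 + ... + 1/25
= 20666950267/8923714800
≈ 2.316

Sum = 20666950267/8923714800 ≈ 2.316


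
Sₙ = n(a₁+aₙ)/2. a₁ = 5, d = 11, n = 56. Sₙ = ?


aₙ = 5 + (56-1)×11 = 610
Sₙ = n(a₁+aₙ)/2 = 56×(5+610)/2
= 56×615/2 = 17220

S_56 = 17220


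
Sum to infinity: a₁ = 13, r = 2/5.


S∞ = a₁/(1-r) = 13/(1 - 2/5)
= 13/(3/5)
= 65/3

S∞ = 65/3


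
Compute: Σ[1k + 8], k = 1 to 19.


Σ(1k+8) = 1·Σk + 8·n
= 1·190 + 8·19
= 190 + 152 = 342

Σ = 342


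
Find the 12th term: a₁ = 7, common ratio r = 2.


aₙ = a₁·r^(n-1)
= 7×2^11
= 7×2048
= 14336

a_12 = 14336


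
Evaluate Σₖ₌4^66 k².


Σₖ₌4^66 k² = Σₖ₌₁^66 k² − Σₖ₌₁^3 k²
= 66·67·133/6 − 3·4·7/6
= 98021 − 14 = 98007

Σk² = 98007


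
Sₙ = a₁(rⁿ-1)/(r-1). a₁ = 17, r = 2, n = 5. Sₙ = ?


Sₙ = 17×(2^5 - 1)/(2 - 1)
= 17×(32 - 1)/1
= 17×31/1
= 527

S_5 = 527


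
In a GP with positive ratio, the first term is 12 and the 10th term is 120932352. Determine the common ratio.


r^(n-1) = aₙ/a₁
r^9 = 120932352/12 = 10077696
r = 10077696^(1/9)
= 6

r = 6


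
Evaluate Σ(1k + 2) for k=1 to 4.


Σ(1k+2) = 1·Σk + 2·n
= 1·10 + 2·4
= 10 + 8 = 18

Σ = 18


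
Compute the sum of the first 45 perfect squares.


n = 45
n(n+1)(2n+1)/6 = 45×46×91/6
= 188370/6 = 31395

Σk² = 31395


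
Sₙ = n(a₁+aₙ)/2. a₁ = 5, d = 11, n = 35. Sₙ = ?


aₙ = 5 + (35-1)×11 = 379
Sₙ = n(a₁+aₙ)/2 = 35×(5+379)/2
= 35×384/2 = 6720

S_35 = 6720


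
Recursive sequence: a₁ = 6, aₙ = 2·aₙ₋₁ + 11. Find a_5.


Computing step by step:
a_1 = 6
a_2 = 23
a_3 = 57
a_4 = 125
a_5 = 261


a_5 = 261


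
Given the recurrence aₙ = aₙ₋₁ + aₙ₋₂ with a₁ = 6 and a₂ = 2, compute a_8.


Computing iteratively: 6, 2, 8, 10, 18, 28, 46, 74
a_8 = 74

a_8 = 74


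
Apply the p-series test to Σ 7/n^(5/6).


p-series test: Σ c/n^p converges if p > 1, diverges if p ≤ 1 (constant c > 0 doesn't affect convergence).
p = 5/6
5/6 ≤ 1 → DIVERGES

Diverges (p = 5/6 ≤ 1)


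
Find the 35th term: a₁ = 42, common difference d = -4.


aₙ = a₁ + (n-1)d
= 42 + (35-1)×-4
= 42 - 136
= -94

a_35 = -94


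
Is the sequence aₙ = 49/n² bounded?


a₁ = 49, a₂ = 49/4, a₃ = 49/9, ...
0 < aₙ ≤ 49 for all n ≥ 1
The sequence IS bounded

Bounded (0 < aₙ ≤ 49)


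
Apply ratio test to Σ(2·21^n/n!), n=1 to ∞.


aₙ = 2·21^n/n!
a_{n+1}/aₙ = 21^(n+1)/(n+1)! × n!/21^n  (constant 2 cancels)
= 21/(n+1)
L = lim(n→∞) 21/(n+1) = 0
L < 1 → series CONVERGES

Converges (ratio test: L = 0 < 1)


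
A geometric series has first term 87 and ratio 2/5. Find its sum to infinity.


S∞ = a₁/(1-r) = 87/(1 - 2/5)
= 87/(3/5)
= 145

S∞ = 145


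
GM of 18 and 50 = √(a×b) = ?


GM = √(18×50) = √900 = 30

GM = 30


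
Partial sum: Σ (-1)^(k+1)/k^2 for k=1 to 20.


S = 1 - 1/4 + 1/9 - 1/16 + 1/25 - 1/36 + 1/49 - 1/64 ± ...
= 0.8213
(Full series converges to +π²/12 ≈ +0.8225)

S_20 = 0.8213


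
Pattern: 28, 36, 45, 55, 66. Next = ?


Pattern: triangular numbers: n(n+1)/2
Terms: 28, 36, 45, 55, 66
Next term = 78

Next term = 78


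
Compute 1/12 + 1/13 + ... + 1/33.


Σₖ₌12^33 1/k = 1/12 + 1/13 + 1/14 + ... + 1/33
= 154355972958659/144403552893600
≈ 1.0689

Sum = 154355972958659/144403552893600 ≈ 1.0689


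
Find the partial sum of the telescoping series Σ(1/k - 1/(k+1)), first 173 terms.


Telescoping: adjacent terms cancel.
= 1/1 - 1/174
= 1 - 1/174 = 173/174

Sum = 173/174


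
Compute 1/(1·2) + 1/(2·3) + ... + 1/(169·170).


1/(k(k+1)) = 1/k - 1/(k+1) (partial fractions)
Telescoping: Σ = 1 - 1/170 = 169/170

Sum = 169/170


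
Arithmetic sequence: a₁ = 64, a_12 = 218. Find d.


d = (aₙ - a₁)/(n-1)
= (218 - 64)/(12-1)
= 154/11 = 14

d = 14


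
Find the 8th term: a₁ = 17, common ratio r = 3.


aₙ = a₁·r^(n-1)
= 17×3^7
= 17×2187
= 37179

a_8 = 37179


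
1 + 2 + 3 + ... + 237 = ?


n(n+1)/2 = 237×238/2 = 56406/2 = 28203

Σk = 28203


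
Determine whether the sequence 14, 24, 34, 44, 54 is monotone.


Differences: 10, 10, 10, 10
All differences > 0 → strictly INCREASING

Monotonically increasing


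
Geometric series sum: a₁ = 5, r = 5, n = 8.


Sₙ = 5×(5^8 - 1)/(5 - 1)
= 5×(390625 - 1)/4
= 5×390624/4
= 488280

S_8 = 488280


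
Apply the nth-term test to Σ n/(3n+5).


lim(n→∞) n/(3n+5) = 1/3 = 1/3  (divide numerator and denominator by n)
lim aₙ = 1/3 ≠ 0 → series DIVERGES

Diverges (lim aₙ = 1/3 ≠ 0)


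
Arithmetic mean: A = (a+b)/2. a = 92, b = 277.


AM = (92 + 277)/2 = 369/2 = 184.5

AM = 184.5


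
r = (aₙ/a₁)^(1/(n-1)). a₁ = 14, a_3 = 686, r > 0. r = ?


r^(n-1) = aₙ/a₁
r^2 = 686/14 = 49
r = 49^(1/2)
= ±7; taking r > 0 gives r = 7

r = 7


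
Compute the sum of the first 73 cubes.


n(n+1)/2 = 73×74/2 = 2701
Σk³ = 2701² = 7295401

Σk³ = 7295401


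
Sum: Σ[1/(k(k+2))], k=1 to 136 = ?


1/(k(k+2)) = (1/2)·(1/k - 1/(k+2)) (partial fractions)
Telescoping: Σ = (1/2)·(1 + 1/2 - 1/137 - 1/138) = 7021/9453

Sum = 7021/9453


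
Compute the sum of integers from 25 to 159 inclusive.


Σₖ₌25^159 k = Σₖ₌₁^159 k − Σₖ₌₁^24 k
= 159·160/2 − 24·25/2
= 12720 − 300 = 12420

Σk = 12420


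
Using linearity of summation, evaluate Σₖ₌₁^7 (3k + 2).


Σ(3k+2) = 3·Σk + 2·n
= 3·28 + 2·7
= 84 + 14 = 98

Σ = 98


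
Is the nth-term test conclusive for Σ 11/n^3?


lim(n→∞) 11/n^3 = 0
lim aₙ = 0 → nth-term test is INCONCLUSIVE
(Need other tests; this is actually a convergent p-series with p=3 > 1)

Inconclusive (lim aₙ = 0; need another test)


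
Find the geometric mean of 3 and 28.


GM = √(3×28) = √84 = 9.1652

GM = 9.1652


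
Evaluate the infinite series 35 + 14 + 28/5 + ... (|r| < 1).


S∞ = a₁/(1-r) = 35/(1 - 2/5)
= 35/(3/5)
= 175/3

S∞ = 175/3


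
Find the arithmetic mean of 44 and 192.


AM = (44 + 192)/2 = 236/2 = 118

AM = 118


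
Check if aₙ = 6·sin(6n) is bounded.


For all n, -1 ≤ sin(6n) ≤ 1, so -6 ≤ 6·sin(6n) ≤ 6
Lower bound: -6, Upper bound: 6
The sequence IS bounded

Bounded (-6 ≤ aₙ ≤ 6)


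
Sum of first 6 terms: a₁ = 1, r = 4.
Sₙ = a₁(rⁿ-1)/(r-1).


Sₙ = 1×(4^6 - 1)/(4 - 1)
= 1×(4096 - 1)/3
= 1×4095/3
= 1365

S_6 = 1365


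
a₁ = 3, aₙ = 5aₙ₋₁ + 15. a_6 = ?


Computing step by step:
a_1 = 3
a_2 = 30
a_3 = 165
a_4 = 840
a_5 = 4215
a_6 = 21090


a_6 = 21090


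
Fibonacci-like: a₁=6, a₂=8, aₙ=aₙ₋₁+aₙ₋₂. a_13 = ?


Computing iteratively: 6, 8, 14, 22, 36, 58, 94, 152, 246, 398, 644, 1042, ...
a_13 = 1686

a_13 = 1686


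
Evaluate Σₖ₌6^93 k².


Σₖ₌6^93 k² = Σₖ₌₁^93 k² − Σₖ₌₁^5 k²
= 93·94·187/6 − 5·6·11/6
= 272459 − 55 = 272404

Σk² = 272404


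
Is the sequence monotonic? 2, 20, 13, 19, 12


Differences: 18, -7, 6, -7
Difference at position 1 is +18 (> 0) but position 2 is -7 (< 0) — sequence both rises and falls
→ NOT monotonic

Not monotonic


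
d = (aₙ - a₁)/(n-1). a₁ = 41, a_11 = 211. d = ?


d = (aₙ - a₁)/(n-1)
= (211 - 41)/(11-1)
= 170/10 = 17

d = 17


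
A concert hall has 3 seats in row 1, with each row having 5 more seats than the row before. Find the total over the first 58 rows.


aₙ = 3 + (58-1)×5 = 288
Sₙ = n(a₁+aₙ)/2 = 58×(3+288)/2
= 58×291/2 = 8439

S_58 = 8439


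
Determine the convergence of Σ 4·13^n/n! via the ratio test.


aₙ = 4·13^n/n!
a_{n+1}/aₙ = 13^(n+1)/(n+1)! × n!/13^n  (constant 4 cancels)
= 13/(n+1)
L = lim(n→∞) 13/(n+1) = 0
L < 1 → series CONVERGES

Converges (ratio test: L = 0 < 1)


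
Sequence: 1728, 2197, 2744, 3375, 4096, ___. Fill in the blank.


Pattern: perfect cubes: n³
Terms: 1728, 2197, 2744, 3375, 4096
Next term = 4913

Next term = 4913


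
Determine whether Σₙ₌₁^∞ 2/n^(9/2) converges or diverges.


p-series test: Σ c/n^p converges if p > 1, diverges if p ≤ 1 (constant c > 0 doesn't affect convergence).
p = 9/2
9/2 > 1 → CONVERGES

Converges (p = 9/2 > 1)


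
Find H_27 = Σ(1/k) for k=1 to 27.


H_27 = 1/1 + 1/2 + 1/3 + ... + 1/27
= 312536252003/80313433200
≈ 3.8915

H_27 = 312536252003/80313433200 ≈ 3.8915


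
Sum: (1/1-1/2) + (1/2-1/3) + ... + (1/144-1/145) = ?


Telescoping: adjacent terms cancel.
= 1/1 - 1/145
= 1 - 1/145 = 144/145

Sum = 144/145


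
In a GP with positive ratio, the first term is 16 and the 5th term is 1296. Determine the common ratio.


r^(n-1) = aₙ/a₁
r^4 = 1296/16 = 81
r = 81^(1/4)
= ±3; taking r > 0 gives r = 3

r = 3


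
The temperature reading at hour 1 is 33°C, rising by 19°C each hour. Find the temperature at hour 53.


aₙ = a₁ + (n-1)d
= 33 + (53-1)×19
= 33 + 988
= 1021

a_53 = 1021


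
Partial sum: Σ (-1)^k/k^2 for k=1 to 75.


S = -1 + 1/4 - 1/9 + 1/16 - 1/25 + 1/36 - 1/49 + 1/64 ± ...
= -0.8226
(Full series converges to -π²/12 ≈ -0.8225)

S_75 = -0.8226


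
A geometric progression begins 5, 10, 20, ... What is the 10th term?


aₙ = a₁·r^(n-1)
= 5×2^9
= 5×512
= 2560

a_10 = 2560


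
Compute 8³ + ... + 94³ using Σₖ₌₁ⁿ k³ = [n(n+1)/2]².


Σₖ₌8^94 k³ = [94·95/2]² − [7·8/2]²
= 19936225 − 784 = 19935441

Σk³ = 19935441


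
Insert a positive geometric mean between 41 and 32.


GM = √(41×32) = √1312 = 36.2215

GM = 36.2215


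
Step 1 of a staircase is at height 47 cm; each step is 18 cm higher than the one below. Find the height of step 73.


aₙ = a₁ + (n-1)d
= 47 + (73-1)×18
= 47 + 1296
= 1343

a_73 = 1343


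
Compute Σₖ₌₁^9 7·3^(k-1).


Sₙ = 7×(3^9 - 1)/(3 - 1)
= 7×(19683 - 1)/2
= 7×19682/2
= 68887

S_9 = 68887


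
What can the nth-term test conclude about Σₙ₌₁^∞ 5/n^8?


lim(n→∞) 5/n^8 = 0
lim aₙ = 0 → nth-term test is INCONCLUSIVE
(Need other tests; this is actually a convergent p-series with p=8 > 1)

Inconclusive (lim aₙ = 0; need another test)


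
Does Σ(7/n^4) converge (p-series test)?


p-series test: Σ c/n^p converges if p > 1, diverges if p ≤ 1 (constant c > 0 doesn't affect convergence).
p = 4
4 > 1 → CONVERGES

Converges (p = 4 > 1)


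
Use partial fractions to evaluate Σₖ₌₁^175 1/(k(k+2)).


1/(k(k+2)) = (1/2)·(1/k - 1/(k+2)) (partial fractions)
Telescoping: Σ = (1/2)·(1 + 1/2 - 1/176 - 1/177) = 46375/62304

Sum = 46375/62304


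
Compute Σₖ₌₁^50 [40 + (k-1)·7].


aₙ = 40 + (50-1)×7 = 383
Sₙ = n(a₁+aₙ)/2 = 50×(40+383)/2
= 50×423/2 = 10575

S_50 = 10575


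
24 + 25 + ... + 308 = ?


Σₖ₌24^308 k = Σₖ₌₁^308 k − Σₖ₌₁^23 k
= 308·309/2 − 23·24/2
= 47586 − 276 = 47310

Σk = 47310


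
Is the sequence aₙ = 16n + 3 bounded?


aₙ = 16n + 3 → as n→∞, aₙ→∞
No finite upper bound exists
The sequence is UNBOUNDED

Unbounded (aₙ → ∞ as n → ∞)


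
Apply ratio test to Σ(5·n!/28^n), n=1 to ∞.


aₙ = 5·n!/28^n
a_{n+1}/aₙ = (n+1)!/28^(n+1) × 28^n/n!  (constant 5 cancels)
= (n+1)/28
L = lim(n→∞) (n+1)/28 = ∞
L > 1 → series DIVERGES

Diverges (ratio test: L = ∞ > 1)


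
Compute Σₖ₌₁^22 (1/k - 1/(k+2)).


Telescoping with gap 2: two head and two tail terms survive.
= (1 + 1/2) - (1/23 + 1/24)
= 3/2 - 1/23 - 1/24 = 781/552

Sum = 781/552


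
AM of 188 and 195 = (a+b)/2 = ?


AM = (188 + 195)/2 = 383/2 = 191.5

AM = 191.5


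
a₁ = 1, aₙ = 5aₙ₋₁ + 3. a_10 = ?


Computing step by step:
a_1 = 1
a_2 = 8
a_3 = 43
a_4 = 218
a_5 = 1093
a_6 = 5468
a_7 = 27343
a_8 = 136718
a_9 = 683593
a_10 = 3417968


a_10 = 3417968


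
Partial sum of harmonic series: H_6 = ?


H_6 = 1/1 + 1/2 + 1/3 + 1/4 + 1/5 + 1/6
= 49/20
≈ 2.45

H_6 = 49/20 ≈ 2.45


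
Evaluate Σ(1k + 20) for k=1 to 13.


Σ(1k+20) = 1·Σk + 20·n
= 1·91 + 20·13
= 91 + 260 = 351

Σ = 351


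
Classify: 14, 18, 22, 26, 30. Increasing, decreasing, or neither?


Differences: 4, 4, 4, 4
All differences > 0 → strictly INCREASING

Monotonically increasing


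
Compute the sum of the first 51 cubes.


n(n+1)/2 = 51×52/2 = 1326
Σk³ = 1326² = 1758276

Σk³ = 1758276


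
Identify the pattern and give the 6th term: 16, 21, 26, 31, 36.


Pattern: arithmetic (d=5)
Terms: 16, 21, 26, 31, 36
Next term = 41

Next term = 41


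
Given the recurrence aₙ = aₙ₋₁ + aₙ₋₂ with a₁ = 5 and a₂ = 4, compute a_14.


Computing iteratively: 5, 4, 9, 13, 22, 35, 57, 92, 149, 241, 390, 631, ...
a_14 = 1652

a_14 = 1652


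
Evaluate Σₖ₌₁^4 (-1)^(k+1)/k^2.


S = 1 - 1/4 + 1/9 - 1/16
= 0.7986
(Full series converges to +π²/12 ≈ +0.8225)

S_4 = 0.7986


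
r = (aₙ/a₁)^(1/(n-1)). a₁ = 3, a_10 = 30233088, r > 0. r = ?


r^(n-1) = aₙ/a₁
r^9 = 30233088/3 = 10077696
r = 10077696^(1/9)
= 6

r = 6


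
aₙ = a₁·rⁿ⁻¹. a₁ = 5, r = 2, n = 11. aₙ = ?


aₙ = a₁·r^(n-1)
= 5×2^10
= 5×1024
= 5120

a_11 = 5120


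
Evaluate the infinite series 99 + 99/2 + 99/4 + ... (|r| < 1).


S∞ = a₁/(1-r) = 99/(1 - 1/2)
= 99/(1/2)
= 198

S∞ = 198


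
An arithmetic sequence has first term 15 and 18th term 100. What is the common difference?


d = (aₙ - a₁)/(n-1)
= (100 - 15)/(18-1)
= 85/17 = 5

d = 5


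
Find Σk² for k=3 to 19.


Σₖ₌3^19 k² = Σₖ₌₁^19 k² − Σₖ₌₁^2 k²
= 19·20·39/6 − 2·3·5/6
= 2470 − 5 = 2465

Σk² = 2465


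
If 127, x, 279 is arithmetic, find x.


AM = (127 + 279)/2 = 406/2 = 203

AM = 203


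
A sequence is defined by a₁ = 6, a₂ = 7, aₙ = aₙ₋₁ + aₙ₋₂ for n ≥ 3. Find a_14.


Computing iteratively: 6, 7, 13, 20, 33, 53, 86, 139, 225, 364, 589, 953, ...
a_14 = 2495

a_14 = 2495


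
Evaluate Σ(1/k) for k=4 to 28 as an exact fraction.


Σₖ₌4^28 1/k = 1/4 + 1/5 + 1/6 + ... + 1/28
= 168163294703/80313433200
≈ 2.0938

Sum = 168163294703/80313433200 ≈ 2.0938
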